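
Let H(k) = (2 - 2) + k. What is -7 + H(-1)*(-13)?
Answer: 6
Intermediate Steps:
H(k) = k (H(k) = 0 + k = k)
-7 + H(-1)*(-13) = -7 - 1*(-13) = -7 + 13 = 6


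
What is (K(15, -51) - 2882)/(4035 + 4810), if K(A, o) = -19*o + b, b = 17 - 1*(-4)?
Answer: -1892/8845 ≈ -0.21391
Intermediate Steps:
b = 21 (b = 17 + 4 = 21)
K(A, o) = 21 - 19*o (K(A, o) = -19*o + 21 = 21 - 19*o)
(K(15, -51) - 2882)/(4035 + 4810) = ((21 - 19*(-51)) - 2882)/(4035 + 4810) = ((21 + 969) - 2882)/8845 = (990 - 2882)*(1/8845) = -1892*1/8845 = -1892/8845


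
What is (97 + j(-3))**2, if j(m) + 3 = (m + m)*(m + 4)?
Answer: 7744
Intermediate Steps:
j(m) = -3 + 2*m*(4 + m) (j(m) = -3 + (m + m)*(m + 4) = -3 + (2*m)*(4 + m) = -3 + 2*m*(4 + m))
(97 + j(-3))**2 = (97 + (-3 + 2*(-3)**2 + 8*(-3)))**2 = (97 + (-3 + 2*9 - 24))**2 = (97 + (-3 + 18 - 24))**2 = (97 - 9)**2 = 88**2 = 7744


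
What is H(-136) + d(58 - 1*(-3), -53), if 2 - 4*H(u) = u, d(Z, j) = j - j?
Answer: 69/2 ≈ 34.500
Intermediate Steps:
d(Z, j) = 0
H(u) = ½ - u/4
H(-136) + d(58 - 1*(-3), -53) = (½ - ¼*(-136)) + 0 = (½ + 34) + 0 = 69/2 + 0 = 69/2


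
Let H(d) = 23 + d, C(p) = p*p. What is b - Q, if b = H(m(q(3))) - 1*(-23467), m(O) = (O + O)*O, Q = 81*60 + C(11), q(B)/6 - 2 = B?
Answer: 20309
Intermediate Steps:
C(p) = p²
q(B) = 12 + 6*B
Q = 4981 (Q = 81*60 + 11² = 4860 + 121 = 4981)
m(O) = 2*O² (m(O) = (2*O)*O = 2*O²)
b = 25290 (b = (23 + 2*(12 + 6*3)²) - 1*(-23467) = (23 + 2*(12 + 18)²) + 23467 = (23 + 2*30²) + 23467 = (23 + 2*900) + 23467 = (23 + 1800) + 23467 = 1823 + 23467 = 25290)
b - Q = 25290 - 1*4981 = 25290 - 4981 = 20309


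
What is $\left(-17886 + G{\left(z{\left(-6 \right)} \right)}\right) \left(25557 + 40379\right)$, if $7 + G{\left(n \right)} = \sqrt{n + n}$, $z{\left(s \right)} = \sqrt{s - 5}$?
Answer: $-1179792848 + 65936 \sqrt[4]{11} \left(1 + i\right) \approx -1.1797 \cdot 10^{9} + 1.2008 \cdot 10^{5} i$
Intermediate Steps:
$z{\left(s \right)} = \sqrt{-5 + s}$
$G{\left(n \right)} = -7 + \sqrt{2} \sqrt{n}$ ($G{\left(n \right)} = -7 + \sqrt{n + n} = -7 + \sqrt{2 n} = -7 + \sqrt{2} \sqrt{n}$)
$\left(-17886 + G{\left(z{\left(-6 \right)} \right)}\right) \left(25557 + 40379\right) = \left(-17886 - \left(7 - \sqrt{2} \sqrt{\sqrt{-5 - 6}}\right)\right) \left(25557 + 40379\right) = \left(-17886 - \left(7 - \sqrt{2} \sqrt{\sqrt{-11}}\right)\right) 65936 = \left(-17886 - \left(7 - \sqrt{2} \sqrt{i \sqrt{11}}\right)\right) 65936 = \left(-17886 - \left(7 - \sqrt{2} \sqrt[4]{11} \sqrt{i}\right)\right) 65936 = \left(-17893 + \sqrt{2} \sqrt[4]{11} \sqrt{i}\right) 65936 = -1179792848 + 65936 \sqrt{2} \sqrt[4]{11} \sqrt{i}$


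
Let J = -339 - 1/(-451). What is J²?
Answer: 23374740544/203401 ≈ 1.1492e+5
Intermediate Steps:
J = -152888/451 (J = -339 - 1*(-1/451) = -339 + 1/451 = -152888/451 ≈ -339.00)
J² = (-152888/451)² = 23374740544/203401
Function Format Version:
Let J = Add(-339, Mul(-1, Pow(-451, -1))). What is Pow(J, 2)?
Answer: Rational(23374740544, 203401) ≈ 1.1492e+5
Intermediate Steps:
J = Rational(-152888, 451) (J = Add(-339, Mul(-1, Rational(-1, 451))) = Add(-339, Rational(1, 451)) = Rational(-152888, 451) ≈ -339.00)
Pow(J, 2) = Pow(Rational(-152888, 451), 2) = Rational(23374740544, 203401)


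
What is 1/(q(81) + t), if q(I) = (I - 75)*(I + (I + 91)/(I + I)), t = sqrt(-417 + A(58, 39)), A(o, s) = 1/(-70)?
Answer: 25125660/12392410759 - 729*I*sqrt(2043370)/12392410759 ≈ 0.0020275 - 8.409e-5*I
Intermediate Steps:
A(o, s) = -1/70
t = I*sqrt(2043370)/70 (t = sqrt(-417 - 1/70) = sqrt(-29191/70) = I*sqrt(2043370)/70 ≈ 20.421*I)
q(I) = (-75 + I)*(I + (91 + I)/(2*I)) (q(I) = (-75 + I)*(I + (91 + I)/((2*I))) = (-75 + I)*(I + (91 + I)*(1/(2*I))) = (-75 + I)*(I + (91 + I)/(2*I)))
1/(q(81) + t) = 1/((8 + 81**2 - 6825/2/81 - 149/2*81) + I*sqrt(2043370)/70) = 1/((8 + 6561 - 6825/2*1/81 - 12069/2) + I*sqrt(2043370)/70) = 1/((8 + 6561 - 2275/54 - 12069/2) + I*sqrt(2043370)/70) = 1/(13294/27 + I*sqrt(2043370)/70)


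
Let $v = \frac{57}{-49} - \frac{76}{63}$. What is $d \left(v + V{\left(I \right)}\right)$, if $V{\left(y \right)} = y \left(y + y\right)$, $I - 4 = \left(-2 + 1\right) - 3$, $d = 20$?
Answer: $- \frac{20900}{441} \approx -47.392$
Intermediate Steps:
$I = 0$ ($I = 4 + \left(\left(-2 + 1\right) - 3\right) = 4 - 4 = 0$)
$v = - \frac{1045}{441}$ ($v = 57 \left(- \frac{1}{49}\right) - \frac{76}{63} = - \frac{57}{49} - \frac{76}{63} = - \frac{1045}{441} \approx -2.3696$)
$V{\left(y \right)} = 2 y^{2}$ ($V{\left(y \right)} = y 2 y = 2 y^{2}$)
$d \left(v + V{\left(I \right)}\right) = 20 \left(- \frac{1045}{441} + 2 \cdot 0^{2}\right) = 20 \left(- \frac{1045}{441} + 2 \cdot 0\right) = 20 \left(- \frac{1045}{441} + 0\right) = 20 \left(- \frac{1045}{441}\right) = - \frac{20900}{441}$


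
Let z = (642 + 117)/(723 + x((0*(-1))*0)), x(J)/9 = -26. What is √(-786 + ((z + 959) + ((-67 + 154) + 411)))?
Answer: 11*√147678/163 ≈ 25.934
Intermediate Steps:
x(J) = -234 (x(J) = 9*(-26) = -234)
z = 253/163 (z = (642 + 117)/(723 - 234) = 759/489 = 759*(1/489) = 253/163 ≈ 1.5521)
√(-786 + ((z + 959) + ((-67 + 154) + 411))) = √(-786 + ((253/163 + 959) + ((-67 + 154) + 411))) = √(-786 + (156570/163 + (87 + 411))) = √(-786 + (156570/163 + 498)) = √(-786 + 237744/163) = √(109626/163) = 11*√147678/163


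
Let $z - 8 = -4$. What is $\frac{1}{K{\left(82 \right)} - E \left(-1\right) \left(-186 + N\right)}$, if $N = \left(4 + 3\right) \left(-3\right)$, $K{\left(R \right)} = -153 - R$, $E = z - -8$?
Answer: $- \frac{1}{2719} \approx -0.00036778$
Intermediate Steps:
$z = 4$ ($z = 8 - 4 = 4$)
$E = 12$ ($E = 4 - -8 = 4 + 8 = 12$)
$N = -21$ ($N = 7 \left(-3\right) = -21$)
$\frac{1}{K{\left(82 \right)} - E \left(-1\right) \left(-186 + N\right)} = \frac{1}{\left(-153 - 82\right) - 12 \left(-1\right) \left(-186 - 21\right)} = \frac{1}{\left(-153 - 82\right) - \left(-12\right) \left(-207\right)} = \frac{1}{-235 - 2484} = \frac{1}{-2719} = - \frac{1}{2719}$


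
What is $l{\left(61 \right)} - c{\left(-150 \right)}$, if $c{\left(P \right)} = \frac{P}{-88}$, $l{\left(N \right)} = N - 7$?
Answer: $\frac{2301}{44} \approx 52.295$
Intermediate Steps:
$l{\left(N \right)} = -7 + N$
$c{\left(P \right)} = - \frac{P}{88}$ ($c{\left(P \right)} = P \left(- \frac{1}{88}\right) = - \frac{P}{88}$)
$l{\left(61 \right)} - c{\left(-150 \right)} = \left(-7 + 61\right) - \left(- \frac{1}{88}\right) \left(-150\right) = 54 - \frac{75}{44} = \frac{2301}{44}$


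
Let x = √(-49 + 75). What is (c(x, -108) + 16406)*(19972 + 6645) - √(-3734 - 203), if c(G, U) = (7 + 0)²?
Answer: 437982735 - I*√3937 ≈ 4.3798e+8 - 62.746*I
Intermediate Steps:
x = √26 ≈ 5.0990
c(G, U) = 49 (c(G, U) = 7² = 49)
(c(x, -108) + 16406)*(19972 + 6645) - √(-3734 - 203) = (49 + 16406)*(19972 + 6645) - √(-3734 - 203) = 16455*26617 - √(-3937) = 437982735 - I*√3937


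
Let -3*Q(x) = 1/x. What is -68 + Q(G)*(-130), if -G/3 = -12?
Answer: -3607/54 ≈ -66.796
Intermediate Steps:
G = 36 (G = -3*(-12) = 36)
Q(x) = -1/(3*x)
-68 + Q(G)*(-130) = -68 - 1/3/36*(-130) = -68 - 1/3*1/36*(-130) = -68 - 1/108*(-130) = -68 + 65/54 = -3607/54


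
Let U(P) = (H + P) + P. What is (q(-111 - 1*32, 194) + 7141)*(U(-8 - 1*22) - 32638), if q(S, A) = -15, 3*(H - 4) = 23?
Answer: -698768434/3 ≈ -2.3292e+8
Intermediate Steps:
H = 35/3 (H = 4 + (⅓)*23 = 4 + 23/3 = 35/3 ≈ 11.667)
U(P) = 35/3 + 2*P (U(P) = (35/3 + P) + P = 35/3 + 2*P)
(q(-111 - 1*32, 194) + 7141)*(U(-8 - 1*22) - 32638) = (-15 + 7141)*((35/3 + 2*(-8 - 1*22)) - 32638) = 7126*((35/3 + 2*(-8 - 22)) - 32638) = 7126*((35/3 + 2*(-30)) - 32638) = 7126*((35/3 - 60) - 32638) = 7126*(-145/3 - 32638) = 7126*(-98059/3) = -698768434/3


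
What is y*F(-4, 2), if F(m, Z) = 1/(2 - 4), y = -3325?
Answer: 3325/2 ≈ 1662.5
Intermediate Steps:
F(m, Z) = -1/2 (F(m, Z) = 1/(-2) = -1/2)
y*F(-4, 2) = -3325*(-1/2) = 3325/2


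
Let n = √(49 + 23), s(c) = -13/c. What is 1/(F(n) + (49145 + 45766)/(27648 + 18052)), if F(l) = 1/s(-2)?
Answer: 594100/1325243 ≈ 0.44830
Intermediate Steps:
n = 6*√2 (n = √72 = 6*√2 ≈ 8.4853)
F(l) = 2/13 (F(l) = 1/(-13/(-2)) = 1/(-13*(-½)) = 1/(13/2) = 2/13)
1/(F(n) + (49145 + 45766)/(27648 + 18052)) = 1/(2/13 + (49145 + 45766)/(27648 + 18052)) = 1/(2/13 + 94911/45700) = 1/(1325243/594100) = 594100/1325243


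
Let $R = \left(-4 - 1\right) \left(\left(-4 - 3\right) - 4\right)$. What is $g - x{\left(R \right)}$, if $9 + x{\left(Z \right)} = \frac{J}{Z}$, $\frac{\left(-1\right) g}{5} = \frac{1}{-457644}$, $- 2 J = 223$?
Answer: $\frac{25232851}{2288220} \approx 11.027$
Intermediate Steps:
$J = - \frac{223}{2}$ ($J = \left(- \frac{1}{2}\right) 223 = - \frac{223}{2} \approx -111.5$)
$g = \frac{5}{457644}$ ($g = - \frac{5}{-457644} = \left(-5\right) \left(- \frac{1}{457644}\right) = \frac{5}{457644} \approx 1.0926 \cdot 10^{-5}$)
$R = 55$ ($R = - 5 \left(-7 - 4\right) = \left(-5\right) \left(-11\right) = 55$)
$x{\left(Z \right)} = -9 - \frac{223}{2 Z}$
$g - x{\left(R \right)} = \frac{5}{457644} - \left(-9 - \frac{223}{2 \cdot 55}\right) = \frac{5}{457644} - \left(-9 - \frac{223}{110}\right) = \frac{5}{457644} - - \frac{1213}{110} = \frac{5}{457644} + \frac{1213}{110} = \frac{25232851}{2288220}$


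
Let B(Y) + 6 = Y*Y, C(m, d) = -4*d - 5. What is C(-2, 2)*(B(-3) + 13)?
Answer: -208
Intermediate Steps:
C(m, d) = -5 - 4*d
B(Y) = -6 + Y² (B(Y) = -6 + Y*Y = -6 + Y²)
C(-2, 2)*(B(-3) + 13) = (-5 - 4*2)*((-6 + (-3)²) + 13) = (-5 - 8)*((-6 + 9) + 13) = -13*(3 + 13) = -13*16 = -208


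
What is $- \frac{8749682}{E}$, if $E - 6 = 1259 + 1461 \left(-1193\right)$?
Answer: $\frac{4374841}{870854} \approx 5.0236$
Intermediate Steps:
$E = -1741708$ ($E = 6 + \left(1259 + 1461 \left(-1193\right)\right) = 6 + \left(1259 - 1742973\right) = 6 - 1741714 = -1741708$)
$- \frac{8749682}{E} = - \frac{8749682}{-1741708} = \left(-8749682\right) \left(- \frac{1}{1741708}\right) = \frac{4374841}{870854}$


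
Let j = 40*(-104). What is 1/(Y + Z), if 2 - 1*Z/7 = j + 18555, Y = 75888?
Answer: -1/24863 ≈ -4.0220e-5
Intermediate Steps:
j = -4160
Z = -100751 (Z = 14 - 7*(-4160 + 18555) = 14 - 7*14395 = 14 - 100765 = -100751)
1/(Y + Z) = 1/(75888 - 100751) = 1/(-24863) = -1/24863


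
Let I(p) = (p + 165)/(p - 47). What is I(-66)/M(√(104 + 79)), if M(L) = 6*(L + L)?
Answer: -11*√183/27572 ≈ -0.0053970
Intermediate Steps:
I(p) = (165 + p)/(-47 + p)
M(L) = 12*L (M(L) = 6*(2*L) = 12*L)
I(-66)/M(√(104 + 79)) = ((165 - 66)/(-47 - 66))/((12*√(104 + 79))) = (99/(-113))/((12*√183)) = (-1/113*99)*(√183/2196) = -11*√183/27572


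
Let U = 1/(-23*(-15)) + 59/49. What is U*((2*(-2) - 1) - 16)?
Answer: -20404/805 ≈ -25.347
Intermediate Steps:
U = 20404/16905 (U = -1/23*(-1/15) + 59*(1/49) = 1/345 + 59/49 = 20404/16905 ≈ 1.2070)
U*((2*(-2) - 1) - 16) = 20404*((2*(-2) - 1) - 16)/16905 = 20404*((-4 - 1) - 16)/16905 = 20404*(-5 - 16)/16905 = (20404/16905)*(-21) = -20404/805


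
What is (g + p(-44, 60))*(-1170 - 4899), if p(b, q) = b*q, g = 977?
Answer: 10092747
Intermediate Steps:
(g + p(-44, 60))*(-1170 - 4899) = (977 - 44*60)*(-1170 - 4899) = (977 - 2640)*(-6069) = -1663*(-6069) = 10092747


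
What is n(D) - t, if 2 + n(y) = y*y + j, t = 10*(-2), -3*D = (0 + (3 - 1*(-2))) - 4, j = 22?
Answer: 361/9 ≈ 40.111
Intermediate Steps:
D = -⅓ (D = -((0 + (3 - 1*(-2))) - 4)/3 = -((0 + (3 + 2)) - 4)/3 = -((0 + 5) - 4)/3 = -(5 - 4)/3 = -⅓*1 = -⅓ ≈ -0.33333)
t = -20
n(y) = 20 + y² (n(y) = -2 + (y*y + 22) = -2 + (y² + 22) = -2 + (22 + y²) = 20 + y²)
n(D) - t = (20 + (-⅓)²) - 1*(-20) = (20 + ⅑) + 20 = 181/9 + 20 = 361/9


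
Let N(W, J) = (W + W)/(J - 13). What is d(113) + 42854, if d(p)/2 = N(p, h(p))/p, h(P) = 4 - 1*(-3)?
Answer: 128560/3 ≈ 42853.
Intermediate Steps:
h(P) = 7 (h(P) = 4 + 3 = 7)
N(W, J) = 2*W/(-13 + J) (N(W, J) = (2*W)/(-13 + J) = 2*W/(-13 + J))
d(p) = -2/3 (d(p) = 2*((2*p/(-13 + 7))/p) = 2*((2*p/(-6))/p) = 2*((2*p*(-1/6))/p) = 2*((-p/3)/p) = 2*(-1/3) = -2/3)
d(113) + 42854 = -2/3 + 42854 = 128560/3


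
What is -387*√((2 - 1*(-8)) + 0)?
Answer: -387*√10 ≈ -1223.8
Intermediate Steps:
-387*√((2 - 1*(-8)) + 0) = -387*√((2 + 8) + 0) = -387*√(10 + 0) = -387*√10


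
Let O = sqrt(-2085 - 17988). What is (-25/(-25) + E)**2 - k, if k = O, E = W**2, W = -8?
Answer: 4225 - I*sqrt(20073) ≈ 4225.0 - 141.68*I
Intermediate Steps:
O = I*sqrt(20073) (O = sqrt(-20073) = I*sqrt(20073) ≈ 141.68*I)
E = 64 (E = (-8)**2 = 64)
k = I*sqrt(20073) ≈ 141.68*I
(-25/(-25) + E)**2 - k = (-25/(-25) + 64)**2 - I*sqrt(20073) = (-25*(-1/25) + 64)**2 - I*sqrt(20073) = (1 + 64)**2 - I*sqrt(20073) = 65**2 - I*sqrt(20073) = 4225 - I*sqrt(20073)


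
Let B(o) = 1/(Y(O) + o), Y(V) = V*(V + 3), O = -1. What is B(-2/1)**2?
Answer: 1/16 ≈ 0.062500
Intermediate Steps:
Y(V) = V*(3 + V)
B(o) = 1/(-2 + o) (B(o) = 1/(-(3 - 1) + o) = 1/(-1*2 + o) = 1/(-2 + o))
B(-2/1)**2 = (1/(-2 - 2/1))**2 = (1/(-2 - 2*1))**2 = (1/(-2 - 2))**2 = (1/(-4))**2 = (-1/4)**2 = 1/16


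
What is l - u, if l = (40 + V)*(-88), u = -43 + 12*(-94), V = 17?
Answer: -3845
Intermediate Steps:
u = -1171 (u = -43 - 1128 = -1171)
l = -5016 (l = (40 + 17)*(-88) = 57*(-88) = -5016)
l - u = -5016 - 1*(-1171) = -5016 + 1171 = -3845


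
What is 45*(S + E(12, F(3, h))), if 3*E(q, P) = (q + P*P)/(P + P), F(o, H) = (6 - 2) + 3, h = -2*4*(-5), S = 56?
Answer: 36195/14 ≈ 2585.4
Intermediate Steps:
h = 40 (h = -8*(-5) = 40)
F(o, H) = 7 (F(o, H) = 4 + 3 = 7)
E(q, P) = (q + P²)/(6*P) (E(q, P) = ((q + P*P)/(P + P))/3 = ((q + P²)/((2*P)))/3 = ((q + P²)*(1/(2*P)))/3 = ((q + P²)/(2*P))/3 = (q + P²)/(6*P))
45*(S + E(12, F(3, h))) = 45*(56 + (⅙)*(12 + 7²)/7) = 45*(56 + (⅙)*(⅐)*(12 + 49)) = 45*(56 + (⅙)*(⅐)*61) = 45*(56 + 61/42) = 45*(2413/42) = 36195/14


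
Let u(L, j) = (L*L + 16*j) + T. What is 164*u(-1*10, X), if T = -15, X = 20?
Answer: 66420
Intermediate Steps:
u(L, j) = -15 + L² + 16*j (u(L, j) = (L*L + 16*j) - 15 = (L² + 16*j) - 15 = -15 + L² + 16*j)
164*u(-1*10, X) = 164*(-15 + (-1*10)² + 16*20) = 164*(-15 + (-10)² + 320) = 164*(-15 + 100 + 320) = 164*405 = 66420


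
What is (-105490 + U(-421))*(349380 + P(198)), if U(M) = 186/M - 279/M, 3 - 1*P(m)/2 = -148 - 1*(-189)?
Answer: -15513008756888/421 ≈ -3.6848e+10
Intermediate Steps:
P(m) = -76 (P(m) = 6 - 2*(-148 - 1*(-189)) = 6 - 2*(-148 + 189) = 6 - 2*41 = 6 - 82 = -76)
U(M) = -93/M
(-105490 + U(-421))*(349380 + P(198)) = (-105490 - 93/(-421))*(349380 - 76) = (-105490 - 93*(-1/421))*349304 = (-105490 + 93/421)*349304 = -44411197/421*349304 = -15513008756888/421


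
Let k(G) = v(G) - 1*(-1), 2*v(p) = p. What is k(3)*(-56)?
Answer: -140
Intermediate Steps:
v(p) = p/2
k(G) = 1 + G/2 (k(G) = G/2 - 1*(-1) = G/2 + 1 = 1 + G/2)
k(3)*(-56) = (1 + (½)*3)*(-56) = (1 + 3/2)*(-56) = (5/2)*(-56) = -140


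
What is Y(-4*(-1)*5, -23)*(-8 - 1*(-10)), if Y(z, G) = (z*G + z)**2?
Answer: 387200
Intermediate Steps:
Y(z, G) = (z + G*z)**2 (Y(z, G) = (G*z + z)**2 = (z + G*z)**2)
Y(-4*(-1)*5, -23)*(-8 - 1*(-10)) = ((-4*(-1)*5)**2*(1 - 23)**2)*(-8 - 1*(-10)) = ((4*5)**2*(-22)**2)*(-8 + 10) = (20**2*484)*2 = (400*484)*2 = 193600*2 = 387200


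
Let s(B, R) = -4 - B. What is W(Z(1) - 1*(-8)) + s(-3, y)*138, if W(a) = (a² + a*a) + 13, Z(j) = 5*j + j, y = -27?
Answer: 267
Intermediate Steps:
Z(j) = 6*j
W(a) = 13 + 2*a² (W(a) = (a² + a²) + 13 = 2*a² + 13 = 13 + 2*a²)
W(Z(1) - 1*(-8)) + s(-3, y)*138 = (13 + 2*(6*1 - 1*(-8))²) + (-4 - 1*(-3))*138 = (13 + 2*(6 + 8)²) + (-4 + 3)*138 = (13 + 2*14²) - 1*138 = (13 + 2*196) - 138 = (13 + 392) - 138 = 405 - 138 = 267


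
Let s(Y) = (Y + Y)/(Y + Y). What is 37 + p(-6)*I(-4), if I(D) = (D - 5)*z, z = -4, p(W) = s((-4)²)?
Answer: 73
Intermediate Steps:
s(Y) = 1 (s(Y) = (2*Y)/((2*Y)) = (2*Y)*(1/(2*Y)) = 1)
p(W) = 1
I(D) = 20 - 4*D (I(D) = (D - 5)*(-4) = (-5 + D)*(-4) = 20 - 4*D)
37 + p(-6)*I(-4) = 37 + 1*(20 - 4*(-4)) = 37 + 1*(20 + 16) = 37 + 1*36 = 37 + 36 = 73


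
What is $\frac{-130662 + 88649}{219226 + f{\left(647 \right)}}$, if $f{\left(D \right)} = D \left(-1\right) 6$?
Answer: $- \frac{42013}{215344} \approx -0.1951$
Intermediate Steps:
$f{\left(D \right)} = - 6 D$ ($f{\left(D \right)} = - D 6 = - 6 D$)
$\frac{-130662 + 88649}{219226 + f{\left(647 \right)}} = \frac{-130662 + 88649}{219226 - 3882} = - \frac{42013}{219226 - 3882} = - \frac{42013}{215344}$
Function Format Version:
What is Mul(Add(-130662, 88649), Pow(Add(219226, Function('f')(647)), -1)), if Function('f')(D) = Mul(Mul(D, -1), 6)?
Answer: Rational(-42013, 215344) ≈ -0.19510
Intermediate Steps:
Function('f')(D) = Mul(-6, D) (Function('f')(D) = Mul(Mul(-1, D), 6) = Mul(-6, D))
Mul(Add(-130662, 88649), Pow(Add(219226, Function('f')(647)), -1)) = Mul(Add(-130662, 88649), Pow(Add(219226, Mul(-6, 647)), -1)) = Mul(-42013, Pow(Add(219226, -3882), -1)) = Mul(-42013, Pow(215344, -1)) = Mul(-42013, Rational(1, 215344)) = Rational(-42013, 215344)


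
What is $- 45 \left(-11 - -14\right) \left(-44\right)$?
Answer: $5940$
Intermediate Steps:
$- 45 \left(-11 - -14\right) \left(-44\right) = - 45 \left(-11 + 14\right) \left(-44\right) = \left(-45\right) 3 \left(-44\right) = \left(-135\right) \left(-44\right) = 5940$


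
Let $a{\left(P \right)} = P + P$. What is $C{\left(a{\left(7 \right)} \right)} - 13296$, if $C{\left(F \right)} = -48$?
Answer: $-13344$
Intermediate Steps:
$a{\left(P \right)} = 2 P$
$C{\left(a{\left(7 \right)} \right)} - 13296 = -48 - 13296 = -13344$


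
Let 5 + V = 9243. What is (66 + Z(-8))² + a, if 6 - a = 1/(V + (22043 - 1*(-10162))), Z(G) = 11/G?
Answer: 11093172075/2652352 ≈ 4182.4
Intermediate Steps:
V = 9238 (V = -5 + 9243 = 9238)
a = 248657/41443 (a = 6 - 1/(9238 + (22043 - 1*(-10162))) = 6 - 1/(9238 + (22043 + 10162)) = 6 - 1/(9238 + 32205) = 6 - 1/41443 = 248657/41443 ≈ 6.0000)
(66 + Z(-8))² + a = (66 + 11/(-8))² + 248657/41443 = (66 + 11*(-⅛))² + 248657/41443 = (66 - 11/8)² + 248657/41443 = (517/8)² + 248657/41443 = 267289/64 + 248657/41443 = 11093172075/2652352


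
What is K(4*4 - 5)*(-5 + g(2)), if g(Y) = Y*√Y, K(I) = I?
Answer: -55 + 22*√2 ≈ -23.887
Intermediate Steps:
g(Y) = Y^(3/2)
K(4*4 - 5)*(-5 + g(2)) = (4*4 - 5)*(-5 + 2^(3/2)) = (16 - 5)*(-5 + 2*√2) = 11*(-5 + 2*√2) = -55 + 22*√2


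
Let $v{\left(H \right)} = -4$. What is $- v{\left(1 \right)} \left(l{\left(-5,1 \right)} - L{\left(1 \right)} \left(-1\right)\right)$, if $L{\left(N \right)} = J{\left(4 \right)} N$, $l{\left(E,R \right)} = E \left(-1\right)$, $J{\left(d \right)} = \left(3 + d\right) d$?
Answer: $132$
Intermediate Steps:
$J{\left(d \right)} = d \left(3 + d\right)$
$l{\left(E,R \right)} = - E$
$L{\left(N \right)} = 28 N$ ($L{\left(N \right)} = 4 \left(3 + 4\right) N = 4 \cdot 7 N = 28 N$)
$- v{\left(1 \right)} \left(l{\left(-5,1 \right)} - L{\left(1 \right)} \left(-1\right)\right) = \left(-1\right) \left(-4\right) \left(\left(-1\right) \left(-5\right) - 28 \cdot 1 \left(-1\right)\right) = 4 \left(5 - 28 \left(-1\right)\right) = 4 \left(5 - -28\right) = 4 \left(5 + 28\right) = 4 \cdot 33 = 132$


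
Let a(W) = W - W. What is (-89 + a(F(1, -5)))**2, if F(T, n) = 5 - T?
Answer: 7921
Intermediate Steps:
a(W) = 0
(-89 + a(F(1, -5)))**2 = (-89 + 0)**2 = (-89)**2 = 7921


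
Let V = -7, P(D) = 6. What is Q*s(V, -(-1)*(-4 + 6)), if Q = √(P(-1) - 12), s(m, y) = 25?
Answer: 25*I*√6 ≈ 61.237*I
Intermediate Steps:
Q = I*√6 (Q = √(6 - 12) = √(-6) = I*√6 ≈ 2.4495*I)
Q*s(V, -(-1)*(-4 + 6)) = (I*√6)*25 = 25*I*√6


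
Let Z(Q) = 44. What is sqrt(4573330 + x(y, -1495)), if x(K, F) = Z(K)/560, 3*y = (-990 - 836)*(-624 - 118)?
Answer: sqrt(22409317385)/70 ≈ 2138.5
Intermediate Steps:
y = 1354892/3 (y = ((-990 - 836)*(-624 - 118))/3 = (-1826*(-742))/3 = (1/3)*1354892 = 1354892/3 ≈ 4.5163e+5)
x(K, F) = 11/140 (x(K, F) = 44/560 = 44*(1/560) = 11/140)
sqrt(4573330 + x(y, -1495)) = sqrt(4573330 + 11/140) = sqrt(640266211/140) = sqrt(22409317385)/70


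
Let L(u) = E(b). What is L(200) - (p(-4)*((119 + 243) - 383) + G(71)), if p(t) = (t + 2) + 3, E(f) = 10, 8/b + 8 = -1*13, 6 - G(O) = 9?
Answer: 34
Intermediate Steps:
G(O) = -3 (G(O) = 6 - 1*9 = 6 - 9 = -3)
b = -8/21 (b = 8/(-8 - 1*13) = 8/(-8 - 13) = 8/(-21) = 8*(-1/21) = -8/21 ≈ -0.38095)
L(u) = 10
p(t) = 5 + t (p(t) = (2 + t) + 3 = 5 + t)
L(200) - (p(-4)*((119 + 243) - 383) + G(71)) = 10 - ((5 - 4)*((119 + 243) - 383) - 3) = 10 - (1*(362 - 383) - 3) = 10 - (1*(-21) - 3) = 10 - (-21 - 3) = 10 - 1*(-24) = 10 + 24 = 34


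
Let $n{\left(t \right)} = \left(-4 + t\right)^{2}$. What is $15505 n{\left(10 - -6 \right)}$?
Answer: $2232720$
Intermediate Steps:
$15505 n{\left(10 - -6 \right)} = 15505 \left(-4 + \left(10 - -6\right)\right)^{2} = 15505 \left(-4 + \left(10 + 6\right)\right)^{2} = 15505 \left(-4 + 16\right)^{2} = 15505 \cdot 12^{2} = 15505 \cdot 144 = 2232720$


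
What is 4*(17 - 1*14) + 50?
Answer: 62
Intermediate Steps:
4*(17 - 1*14) + 50 = 4*(17 - 14) + 50 = 4*3 + 50 = 12 + 50 = 62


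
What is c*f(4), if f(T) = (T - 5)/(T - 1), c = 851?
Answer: -851/3 ≈ -283.67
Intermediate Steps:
f(T) = (-5 + T)/(-1 + T)
c*f(4) = 851*((-5 + 4)/(-1 + 4)) = 851*(-1/3) = -851/3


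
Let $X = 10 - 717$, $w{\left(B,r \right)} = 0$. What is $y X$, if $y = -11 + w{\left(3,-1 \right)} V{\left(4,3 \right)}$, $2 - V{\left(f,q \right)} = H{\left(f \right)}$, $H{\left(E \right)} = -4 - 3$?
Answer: $7777$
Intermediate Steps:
$H{\left(E \right)} = -7$ ($H{\left(E \right)} = -4 - 3 = -7$)
$V{\left(f,q \right)} = 9$ ($V{\left(f,q \right)} = 2 - -7 = 2 + 7 = 9$)
$X = -707$
$y = -11$ ($y = -11 + 0 \cdot 9 = -11 + 0 = -11$)
$y X = \left(-11\right) \left(-707\right) = 7777$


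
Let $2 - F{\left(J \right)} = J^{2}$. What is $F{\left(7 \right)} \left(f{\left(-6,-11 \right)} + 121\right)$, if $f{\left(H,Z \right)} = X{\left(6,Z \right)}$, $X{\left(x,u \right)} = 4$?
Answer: $-5875$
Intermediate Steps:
$f{\left(H,Z \right)} = 4$
$F{\left(J \right)} = 2 - J^{2}$
$F{\left(7 \right)} \left(f{\left(-6,-11 \right)} + 121\right) = \left(2 - 7^{2}\right) \left(4 + 121\right) = \left(2 - 49\right) 125 = \left(-47\right) 125 = -5875$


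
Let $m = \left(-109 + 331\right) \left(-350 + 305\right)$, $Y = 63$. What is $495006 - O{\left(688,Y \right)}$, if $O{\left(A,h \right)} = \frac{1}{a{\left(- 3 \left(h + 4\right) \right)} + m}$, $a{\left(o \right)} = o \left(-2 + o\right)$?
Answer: $\frac{15252619877}{30813} \approx 4.9501 \cdot 10^{5}$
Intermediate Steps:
$m = -9990$ ($m = 222 \left(-45\right) = -9990$)
$O{\left(A,h \right)} = \frac{1}{-9990 + \left(-14 - 3 h\right) \left(-12 - 3 h\right)}$ ($O{\left(A,h \right)} = \frac{1}{- 3 \left(h + 4\right) \left(-2 - 3 \left(h + 4\right)\right) - 9990} = \frac{1}{- 3 \left(4 + h\right) \left(-2 - 3 \left(4 + h\right)\right) - 9990} = \frac{1}{\left(-12 - 3 h\right) \left(-2 - \left(12 + 3 h\right)\right) - 9990} = \frac{1}{\left(-12 - 3 h\right) \left(-14 - 3 h\right) - 9990} = \frac{1}{\left(-14 - 3 h\right) \left(-12 - 3 h\right) - 9990} = \frac{1}{-9990 + \left(-14 - 3 h\right) \left(-12 - 3 h\right)}$)
$495006 - O{\left(688,Y \right)} = 495006 - \frac{1}{3 \left(-3274 + 3 \cdot 63^{2} + 26 \cdot 63\right)} = 495006 - \frac{1}{3 \left(-3274 + 3 \cdot 3969 + 1638\right)} = 495006 - \frac{1}{3 \left(-3274 + 11907 + 1638\right)} = 495006 - \frac{1}{3 \cdot 10271} = 495006 - \frac{1}{3} \cdot \frac{1}{10271} = 495006 - \frac{1}{30813} = \frac{15252619877}{30813}$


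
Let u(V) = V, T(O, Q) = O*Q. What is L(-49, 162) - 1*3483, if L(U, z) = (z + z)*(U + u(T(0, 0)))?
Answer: -19359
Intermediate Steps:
L(U, z) = 2*U*z (L(U, z) = (z + z)*(U + 0*0) = (2*z)*(U + 0) = (2*z)*U = 2*U*z)
L(-49, 162) - 1*3483 = 2*(-49)*162 - 1*3483 = -15876 - 3483 = -19359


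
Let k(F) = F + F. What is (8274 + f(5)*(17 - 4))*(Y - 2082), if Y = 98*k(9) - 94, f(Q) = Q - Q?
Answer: -3408888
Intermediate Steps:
f(Q) = 0
k(F) = 2*F
Y = 1670 (Y = 98*(2*9) - 94 = 98*18 - 94 = 1764 - 94 = 1670)
(8274 + f(5)*(17 - 4))*(Y - 2082) = (8274 + 0*(17 - 4))*(1670 - 2082) = (8274 + 0*13)*(-412) = (8274 + 0)*(-412) = 8274*(-412) = -3408888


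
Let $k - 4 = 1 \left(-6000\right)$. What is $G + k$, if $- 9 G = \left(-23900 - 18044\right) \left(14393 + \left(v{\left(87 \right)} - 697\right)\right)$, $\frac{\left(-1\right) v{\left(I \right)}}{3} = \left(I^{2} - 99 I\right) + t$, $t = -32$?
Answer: $\frac{709806292}{9} \approx 7.8867 \cdot 10^{7}$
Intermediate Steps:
$v{\left(I \right)} = 96 - 3 I^{2} + 297 I$ ($v{\left(I \right)} = - 3 \left(\left(I^{2} - 99 I\right) - 32\right) = - 3 \left(-32 + I^{2} - 99 I\right) = 96 - 3 I^{2} + 297 I$)
$k = -5996$ ($k = 4 + 1 \left(-6000\right) = 4 - 6000 = -5996$)
$G = \frac{709860256}{9}$ ($G = - \frac{\left(-23900 - 18044\right) \left(14393 + \left(\left(96 - 3 \cdot 87^{2} + 297 \cdot 87\right) - 697\right)\right)}{9} = - \frac{\left(-41944\right) \left(14393 + \left(\left(96 - 22707 + 25839\right) - 697\right)\right)}{9} = - \frac{\left(-41944\right) \left(14393 + \left(3228 - 697\right)\right)}{9} = - \frac{\left(-41944\right) \left(14393 + 2531\right)}{9} = - \frac{\left(-41944\right) 16924}{9} = \left(- \frac{1}{9}\right) \left(-709860256\right) = \frac{709860256}{9} \approx 7.8873 \cdot 10^{7}$)
$G + k = \frac{709860256}{9} - 5996 = \frac{709806292}{9}$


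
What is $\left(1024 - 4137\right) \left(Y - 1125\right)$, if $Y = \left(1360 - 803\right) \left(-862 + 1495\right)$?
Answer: $-1094082528$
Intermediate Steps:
$Y = 352581$ ($Y = 557 \cdot 633 = 352581$)
$\left(1024 - 4137\right) \left(Y - 1125\right) = \left(1024 - 4137\right) \left(352581 - 1125\right) = \left(-3113\right) 351456 = -1094082528$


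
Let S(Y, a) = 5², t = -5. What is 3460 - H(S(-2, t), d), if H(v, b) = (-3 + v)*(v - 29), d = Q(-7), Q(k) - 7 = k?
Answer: 3548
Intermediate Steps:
S(Y, a) = 25
Q(k) = 7 + k
d = 0 (d = 7 - 7 = 0)
H(v, b) = (-29 + v)*(-3 + v) (H(v, b) = (-3 + v)*(-29 + v) = (-29 + v)*(-3 + v))
3460 - H(S(-2, t), d) = 3460 - (87 + 25² - 32*25) = 3460 - (87 + 625 - 800) = 3460 - 1*(-88) = 3460 + 88 = 3548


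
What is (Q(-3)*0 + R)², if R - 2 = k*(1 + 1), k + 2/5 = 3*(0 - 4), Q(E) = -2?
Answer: 12996/25 ≈ 519.84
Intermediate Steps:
k = -62/5 (k = -⅖ + 3*(0 - 4) = -⅖ + 3*(-4) = -⅖ - 12 = -62/5 ≈ -12.400)
R = -114/5 (R = 2 - 62*(1 + 1)/5 = 2 - 62/5*2 = 2 - 124/5 = -114/5 ≈ -22.800)
(Q(-3)*0 + R)² = (-2*0 - 114/5)² = (0 - 114/5)² = (-114/5)² = 12996/25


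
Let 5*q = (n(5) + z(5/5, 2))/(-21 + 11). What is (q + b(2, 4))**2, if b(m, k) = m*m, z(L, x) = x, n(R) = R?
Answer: 37249/2500 ≈ 14.900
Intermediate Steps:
b(m, k) = m**2
q = -7/50 (q = ((5 + 2)/(-21 + 11))/5 = (7/(-10))/5 = (7*(-1/10))/5 = (1/5)*(-7/10) = -7/50 ≈ -0.14000)
(q + b(2, 4))**2 = (-7/50 + 2**2)**2 = (-7/50 + 4)**2 = (193/50)**2 = 37249/2500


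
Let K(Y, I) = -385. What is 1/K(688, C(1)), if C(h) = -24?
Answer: -1/385 ≈ -0.0025974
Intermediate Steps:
1/K(688, C(1)) = 1/(-385) = -1/385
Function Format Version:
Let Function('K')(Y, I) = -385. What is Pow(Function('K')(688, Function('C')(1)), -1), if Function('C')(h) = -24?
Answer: Rational(-1, 385) ≈ -0.0025974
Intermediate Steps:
Pow(Function('K')(688, Function('C')(1)), -1) = Pow(-385, -1) = Rational(-1, 385)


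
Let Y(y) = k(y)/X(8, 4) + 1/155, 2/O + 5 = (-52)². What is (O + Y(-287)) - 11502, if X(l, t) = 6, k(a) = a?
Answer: -28990872101/2510070 ≈ -11550.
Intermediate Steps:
O = 2/2699 (O = 2/(-5 + (-52)²) = 2/(-5 + 2704) = 2/2699 ≈ 0.00074102)
Y(y) = 1/155 + y/6 (Y(y) = y/6 + 1/155 = 1/155 + y/6)
(O + Y(-287)) - 11502 = (2/2699 + (1/155 + (⅙)*(-287))) - 11502 = (2/2699 + (1/155 - 287/6)) - 11502 = (2/2699 - 44479/930) - 11502 = -120046961/2510070 - 11502 = -28990872101/2510070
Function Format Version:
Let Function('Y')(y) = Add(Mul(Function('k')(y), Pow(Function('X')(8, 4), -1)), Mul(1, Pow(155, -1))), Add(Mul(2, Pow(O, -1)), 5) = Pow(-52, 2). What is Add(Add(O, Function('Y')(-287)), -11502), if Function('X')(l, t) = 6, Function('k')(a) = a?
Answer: Rational(-28990872101, 2510070) ≈ -11550.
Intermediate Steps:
O = Rational(2, 2699) (O = Mul(2, Pow(Add(-5, Pow(-52, 2)), -1)) = Mul(2, Pow(Add(-5, 2704), -1)) = Mul(2, Pow(2699, -1)) = Mul(2, Rational(1, 2699)) = Rational(2, 2699) ≈ 0.00074102)
Function('Y')(y) = Add(Rational(1, 155), Mul(Rational(1, 6), y)) (Function('Y')(y) = Add(Mul(y, Pow(6, -1)), Mul(1, Pow(155, -1))) = Add(Mul(y, Rational(1, 6)), Mul(1, Rational(1, 155))) = Add(Mul(Rational(1, 6), y), Rational(1, 155)) = Add(Rational(1, 155), Mul(Rational(1, 6), y)))
Add(Add(O, Function('Y')(-287)), -11502) = Add(Add(Rational(2, 2699), Add(Rational(1, 155), Mul(Rational(1, 6), -287))), -11502) = Add(Add(Rational(2, 2699), Add(Rational(1, 155), Rational(-287, 6))), -11502) = Add(Add(Rational(2, 2699), Rational(-44479, 930)), -11502) = Add(Rational(-120046961, 2510070), -11502) = Rational(-28990872101, 2510070)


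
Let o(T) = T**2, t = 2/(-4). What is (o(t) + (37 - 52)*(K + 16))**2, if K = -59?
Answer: 6661561/16 ≈ 4.1635e+5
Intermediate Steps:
t = -1/2 (t = -1/4*2 = -1/2 ≈ -0.50000)
(o(t) + (37 - 52)*(K + 16))**2 = ((-1/2)**2 + (37 - 52)*(-59 + 16))**2 = (1/4 - 15*(-43))**2 = (1/4 + 645)**2 = (2581/4)**2 = 6661561/16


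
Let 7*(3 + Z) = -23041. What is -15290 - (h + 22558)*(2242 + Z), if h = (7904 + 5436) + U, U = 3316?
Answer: 41260246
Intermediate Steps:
Z = -23062/7 (Z = -3 + (1/7)*(-23041) = -3 - 23041/7 = -23062/7 ≈ -3294.6)
h = 16656 (h = (7904 + 5436) + 3316 = 13340 + 3316 = 16656)
-15290 - (h + 22558)*(2242 + Z) = -15290 - (16656 + 22558)*(2242 - 23062/7) = -15290 - 39214*(-7368)/7 = -15290 - 1*(-41275536) = -15290 + 41275536 = 41260246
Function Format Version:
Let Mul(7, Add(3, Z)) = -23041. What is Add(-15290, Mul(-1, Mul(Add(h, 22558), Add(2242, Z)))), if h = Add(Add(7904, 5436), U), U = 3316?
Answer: 41260246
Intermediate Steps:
Z = Rational(-23062, 7) (Z = Add(-3, Mul(Rational(1, 7), -23041)) = Add(-3, Rational(-23041, 7)) = Rational(-23062, 7) ≈ -3294.6)
h = 16656 (h = Add(Add(7904, 5436), 3316) = Add(13340, 3316) = 16656)
Add(-15290, Mul(-1, Mul(Add(h, 22558), Add(2242, Z)))) = Add(-15290, Mul(-1, Mul(Add(16656, 22558), Add(2242, Rational(-23062, 7))))) = Add(-15290, Mul(-1, Mul(39214, Rational(-7368, 7)))) = Add(-15290, Mul(-1, -41275536)) = Add(-15290, 41275536) = 41260246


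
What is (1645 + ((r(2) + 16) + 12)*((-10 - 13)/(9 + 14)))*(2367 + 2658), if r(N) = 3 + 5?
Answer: 8085225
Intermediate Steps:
r(N) = 8
(1645 + ((r(2) + 16) + 12)*((-10 - 13)/(9 + 14)))*(2367 + 2658) = (1645 + ((8 + 16) + 12)*((-10 - 13)/(9 + 14)))*(2367 + 2658) = (1645 + (24 + 12)*(-23/23))*5025 = (1645 + 36*(-23*1/23))*5025 = (1645 + 36*(-1))*5025 = (1645 - 36)*5025 = 1609*5025 = 8085225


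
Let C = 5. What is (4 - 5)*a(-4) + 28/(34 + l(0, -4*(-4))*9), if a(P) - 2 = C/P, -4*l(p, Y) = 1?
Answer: 67/508 ≈ 0.13189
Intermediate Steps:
l(p, Y) = -1/4 (l(p, Y) = -1/4*1 = -1/4)
a(P) = 2 + 5/P
(4 - 5)*a(-4) + 28/(34 + l(0, -4*(-4))*9) = (4 - 5)*(2 + 5/(-4)) + 28/(34 - 1/4*9) = -(2 + 5*(-1/4)) + 28/(34 - 9/4) = -(2 - 5/4) + 28/(127/4) = -1*3/4 + (4/127)*28 = -3/4 + 112/127 = 67/508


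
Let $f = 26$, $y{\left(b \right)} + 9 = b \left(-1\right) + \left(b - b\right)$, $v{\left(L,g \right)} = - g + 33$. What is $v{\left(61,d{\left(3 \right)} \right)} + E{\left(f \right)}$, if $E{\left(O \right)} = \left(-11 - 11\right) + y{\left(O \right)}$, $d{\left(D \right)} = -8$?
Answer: $-16$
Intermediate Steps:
$v{\left(L,g \right)} = 33 - g$
$y{\left(b \right)} = -9 - b$ ($y{\left(b \right)} = -9 + \left(b \left(-1\right) + \left(b - b\right)\right) = -9 + \left(- b + 0\right) = -9 - b$)
$E{\left(O \right)} = -31 - O$ ($E{\left(O \right)} = \left(-11 - 11\right) - \left(9 + O\right) = -22 - \left(9 + O\right) = -31 - O$)
$v{\left(61,d{\left(3 \right)} \right)} + E{\left(f \right)} = \left(33 - -8\right) - 57 = \left(33 + 8\right) - 57 = 41 - 57 = -16$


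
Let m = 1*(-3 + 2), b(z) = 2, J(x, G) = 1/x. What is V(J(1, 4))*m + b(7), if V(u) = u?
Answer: 1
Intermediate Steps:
m = -1 (m = 1*(-1) = -1)
V(J(1, 4))*m + b(7) = -1/1 + 2 = 1*(-1) + 2 = -1 + 2 = 1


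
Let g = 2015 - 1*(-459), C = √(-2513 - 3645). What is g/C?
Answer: -1237*I*√6158/3079 ≈ -31.527*I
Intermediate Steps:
C = I*√6158 (C = √(-6158) = I*√6158 ≈ 78.473*I)
g = 2474 (g = 2015 + 459 = 2474)
g/C = 2474/((I*√6158)) = 2474*(-I*√6158/6158) = -1237*I*√6158/3079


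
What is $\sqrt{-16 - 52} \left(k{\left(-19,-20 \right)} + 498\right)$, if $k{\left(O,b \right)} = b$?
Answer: $956 i \sqrt{17} \approx 3941.7 i$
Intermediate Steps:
$\sqrt{-16 - 52} \left(k{\left(-19,-20 \right)} + 498\right) = \sqrt{-16 - 52} \left(-20 + 498\right) = \sqrt{-68} \cdot 478 = 2 i \sqrt{17} \cdot 478 = 956 i \sqrt{17}$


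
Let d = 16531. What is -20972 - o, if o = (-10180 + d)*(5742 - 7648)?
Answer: 12084034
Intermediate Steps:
o = -12105006 (o = (-10180 + 16531)*(5742 - 7648) = 6351*(-1906) = -12105006)
-20972 - o = -20972 - 1*(-12105006) = -20972 + 12105006 = 12084034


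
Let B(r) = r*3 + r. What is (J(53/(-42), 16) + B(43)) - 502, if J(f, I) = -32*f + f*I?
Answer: -6506/21 ≈ -309.81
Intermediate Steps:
J(f, I) = -32*f + I*f
B(r) = 4*r (B(r) = 3*r + r = 4*r)
(J(53/(-42), 16) + B(43)) - 502 = ((53/(-42))*(-32 + 16) + 4*43) - 502 = ((53*(-1/42))*(-16) + 172) - 502 = (-53/42*(-16) + 172) - 502 = (424/21 + 172) - 502 = 4036/21 - 502 = -6506/21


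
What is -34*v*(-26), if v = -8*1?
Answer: -7072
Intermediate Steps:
v = -8
-34*v*(-26) = -34*(-8)*(-26) = 272*(-26) = -7072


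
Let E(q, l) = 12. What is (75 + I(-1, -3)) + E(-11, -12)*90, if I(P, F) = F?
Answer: 1152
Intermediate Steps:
(75 + I(-1, -3)) + E(-11, -12)*90 = (75 - 3) + 12*90 = 72 + 1080 = 1152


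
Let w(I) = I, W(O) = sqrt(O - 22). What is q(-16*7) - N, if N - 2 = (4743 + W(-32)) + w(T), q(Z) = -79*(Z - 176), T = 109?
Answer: 17898 - 3*I*sqrt(6) ≈ 17898.0 - 7.3485*I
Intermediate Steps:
W(O) = sqrt(-22 + O)
q(Z) = 13904 - 79*Z (q(Z) = -79*(-176 + Z) = 13904 - 79*Z)
N = 4854 + 3*I*sqrt(6) (N = 2 + ((4743 + sqrt(-22 - 32)) + 109) = 2 + ((4743 + sqrt(-54)) + 109) = 2 + ((4743 + 3*I*sqrt(6)) + 109) = 2 + (4852 + 3*I*sqrt(6)) = 4854 + 3*I*sqrt(6) ≈ 4854.0 + 7.3485*I)
q(-16*7) - N = (13904 - (-1264)*7) - (4854 + 3*I*sqrt(6)) = (13904 - 79*(-112)) + (-4854 - 3*I*sqrt(6)) = (13904 + 8848) + (-4854 - 3*I*sqrt(6)) = 22752 + (-4854 - 3*I*sqrt(6)) = 17898 - 3*I*sqrt(6)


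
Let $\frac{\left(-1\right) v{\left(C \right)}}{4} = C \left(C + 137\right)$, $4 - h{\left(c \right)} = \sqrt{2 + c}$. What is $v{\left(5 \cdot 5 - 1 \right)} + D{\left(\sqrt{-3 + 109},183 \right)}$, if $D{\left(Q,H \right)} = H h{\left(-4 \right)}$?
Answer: $-14724 - 183 i \sqrt{2} \approx -14724.0 - 258.8 i$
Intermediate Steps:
$h{\left(c \right)} = 4 - \sqrt{2 + c}$
$v{\left(C \right)} = - 4 C \left(137 + C\right)$ ($v{\left(C \right)} = - 4 C \left(C + 137\right) = - 4 C \left(137 + C\right)$)
$D{\left(Q,H \right)} = H \left(4 - i \sqrt{2}\right)$ ($D{\left(Q,H \right)} = H \left(4 - \sqrt{2 - 4}\right) = H \left(4 - \sqrt{-2}\right) = H \left(4 - i \sqrt{2}\right)$)
$v{\left(5 \cdot 5 - 1 \right)} + D{\left(\sqrt{-3 + 109},183 \right)} = - 4 \left(5 \cdot 5 - 1\right) \left(137 + \left(5 \cdot 5 - 1\right)\right) + 183 \left(4 - i \sqrt{2}\right) = - 4 \left(25 - 1\right) \left(137 + \left(25 - 1\right)\right) + \left(732 - 183 i \sqrt{2}\right) = \left(-4\right) 24 \left(137 + 24\right) + \left(732 - 183 i \sqrt{2}\right) = \left(-4\right) 24 \cdot 161 + \left(732 - 183 i \sqrt{2}\right) = -15456 + \left(732 - 183 i \sqrt{2}\right) = -14724 - 183 i \sqrt{2}$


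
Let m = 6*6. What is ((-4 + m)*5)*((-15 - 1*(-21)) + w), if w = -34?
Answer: -4480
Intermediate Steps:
m = 36
((-4 + m)*5)*((-15 - 1*(-21)) + w) = ((-4 + 36)*5)*((-15 - 1*(-21)) - 34) = (32*5)*((-15 + 21) - 34) = 160*(6 - 34) = 160*(-28) = -4480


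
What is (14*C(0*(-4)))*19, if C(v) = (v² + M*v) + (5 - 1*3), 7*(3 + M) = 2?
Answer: 532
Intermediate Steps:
M = -19/7 (M = -3 + (⅐)*2 = -3 + 2/7 = -19/7 ≈ -2.7143)
C(v) = 2 + v² - 19*v/7 (C(v) = (v² - 19*v/7) + (5 - 1*3) = (v² - 19*v/7) + (5 - 3) = (v² - 19*v/7) + 2 = 2 + v² - 19*v/7)
(14*C(0*(-4)))*19 = (14*(2 + (0*(-4))² - 0*(-4)))*19 = (14*(2 + 0² - 19/7*0))*19 = (14*(2 + 0 + 0))*19 = (14*2)*19 = 28*19 = 532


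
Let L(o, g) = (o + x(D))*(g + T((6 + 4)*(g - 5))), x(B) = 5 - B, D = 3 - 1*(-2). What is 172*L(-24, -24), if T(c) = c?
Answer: 1296192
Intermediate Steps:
D = 5 (D = 3 + 2 = 5)
L(o, g) = o*(-50 + 11*g) (L(o, g) = (o + (5 - 1*5))*(g + (6 + 4)*(g - 5)) = (o + (5 - 5))*(g + 10*(-5 + g)) = (o + 0)*(g + (-50 + 10*g)) = o*(-50 + 11*g))
172*L(-24, -24) = 172*(-24*(-50 + 11*(-24))) = 172*(-24*(-50 - 264)) = 172*(-24*(-314)) = 172*7536 = 1296192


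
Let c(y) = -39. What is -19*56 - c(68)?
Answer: -1025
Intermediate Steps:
-19*56 - c(68) = -19*56 - 1*(-39) = -1064 + 39 = -1025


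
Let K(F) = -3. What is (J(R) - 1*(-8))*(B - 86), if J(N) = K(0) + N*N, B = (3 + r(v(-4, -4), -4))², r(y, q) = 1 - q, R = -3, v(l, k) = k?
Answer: -308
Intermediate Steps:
B = 64 (B = (3 + (1 - 1*(-4)))² = (3 + (1 + 4))² = (3 + 5)² = 8² = 64)
J(N) = -3 + N² (J(N) = -3 + N*N = -3 + N²)
(J(R) - 1*(-8))*(B - 86) = ((-3 + (-3)²) - 1*(-8))*(64 - 86) = ((-3 + 9) + 8)*(-22) = (6 + 8)*(-22) = 14*(-22) = -308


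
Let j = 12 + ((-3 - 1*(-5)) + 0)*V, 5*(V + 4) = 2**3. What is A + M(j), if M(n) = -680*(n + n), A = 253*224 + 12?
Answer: 46892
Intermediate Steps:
V = -12/5 (V = -4 + (1/5)*2**3 = -4 + (1/5)*8 = -4 + 8/5 = -12/5 ≈ -2.4000)
A = 56684 (A = 56672 + 12 = 56684)
j = 36/5 (j = 12 + ((-3 - 1*(-5)) + 0)*(-12/5) = 12 + ((-3 + 5) + 0)*(-12/5) = 12 + (2 + 0)*(-12/5) = 12 + 2*(-12/5) = 12 - 24/5 = 36/5 ≈ 7.2000)
M(n) = -1360*n
A + M(j) = 56684 - 1360*36/5 = 56684 - 9792 = 46892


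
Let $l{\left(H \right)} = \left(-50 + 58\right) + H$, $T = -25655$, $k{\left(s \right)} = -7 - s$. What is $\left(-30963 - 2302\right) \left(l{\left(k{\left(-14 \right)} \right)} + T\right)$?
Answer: $852914600$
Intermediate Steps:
$l{\left(H \right)} = 8 + H$
$\left(-30963 - 2302\right) \left(l{\left(k{\left(-14 \right)} \right)} + T\right) = \left(-30963 - 2302\right) \left(\left(8 - -7\right) - 25655\right) = \left(-30963 - 2302\right) \left(\left(8 + \left(-7 + 14\right)\right) - 25655\right) = \left(-30963 - 2302\right) \left(\left(8 + 7\right) - 25655\right) = - 33265 \left(15 - 25655\right) = \left(-33265\right) \left(-25640\right) = 852914600$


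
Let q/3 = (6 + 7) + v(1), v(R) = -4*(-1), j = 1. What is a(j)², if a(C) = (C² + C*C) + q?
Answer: 2809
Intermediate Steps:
v(R) = 4
q = 51 (q = 3*((6 + 7) + 4) = 3*(13 + 4) = 3*17 = 51)
a(C) = 51 + 2*C² (a(C) = (C² + C*C) + 51 = (C² + C²) + 51 = 2*C² + 51 = 51 + 2*C²)
a(j)² = (51 + 2*1²)² = (51 + 2*1)² = (51 + 2)² = 53² = 2809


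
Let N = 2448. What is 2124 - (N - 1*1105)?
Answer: 781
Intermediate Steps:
2124 - (N - 1*1105) = 2124 - (2448 - 1*1105) = 2124 - (2448 - 1105) = 2124 - 1*1343 = 2124 - 1343 = 781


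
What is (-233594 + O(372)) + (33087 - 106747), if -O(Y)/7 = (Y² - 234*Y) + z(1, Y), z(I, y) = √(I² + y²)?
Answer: -666606 - 7*√138385 ≈ -6.6921e+5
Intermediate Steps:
O(Y) = -7*Y² - 7*√(1 + Y²) + 1638*Y (O(Y) = -7*((Y² - 234*Y) + √(1² + Y²)) = -7*((Y² - 234*Y) + √(1 + Y²)) = -7*(Y² + √(1 + Y²) - 234*Y) = -7*Y² - 7*√(1 + Y²) + 1638*Y)
(-233594 + O(372)) + (33087 - 106747) = (-233594 + (-7*372² - 7*√(1 + 372²) + 1638*372)) + (33087 - 106747) = (-233594 + (-7*138384 - 7*√(1 + 138384) + 609336)) - 73660 = (-233594 + (-968688 - 7*√138385 + 609336)) - 73660 = (-233594 + (-359352 - 7*√138385)) - 73660 = (-592946 - 7*√138385) - 73660 = -666606 - 7*√138385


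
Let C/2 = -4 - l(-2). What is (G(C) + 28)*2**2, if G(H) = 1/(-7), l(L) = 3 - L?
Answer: 780/7 ≈ 111.43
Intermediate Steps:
C = -18 (C = 2*(-4 - (3 - 1*(-2))) = 2*(-4 - (3 + 2)) = 2*(-4 - 1*5) = 2*(-4 - 5) = 2*(-9) = -18)
G(H) = -1/7
(G(C) + 28)*2**2 = (-1/7 + 28)*2**2 = (195/7)*4 = 780/7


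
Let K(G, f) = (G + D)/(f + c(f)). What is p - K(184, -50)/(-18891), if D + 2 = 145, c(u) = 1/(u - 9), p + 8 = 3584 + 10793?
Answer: 267011174512/18582447 ≈ 14369.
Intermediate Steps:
p = 14369 (p = -8 + (3584 + 10793) = -8 + 14377 = 14369)
c(u) = 1/(-9 + u)
D = 143 (D = -2 + 145 = 143)
K(G, f) = (143 + G)/(f + 1/(-9 + f)) (K(G, f) = (G + 143)/(f + 1/(-9 + f)) = (143 + G)/(f + 1/(-9 + f)))
p - K(184, -50)/(-18891) = 14369 - (-9 - 50)*(143 + 184)/(1 - 50*(-9 - 50))/(-18891) = 14369 - -59*327/(1 - 50*(-59))*(-1)/18891 = 14369 - -59*327/(1 + 2950)*(-1)/18891 = 14369 - -59*327/2951*(-1)/18891 = 14369 - (1/2951)*(-59)*327*(-1)/18891 = 14369 - (-19293)*(-1)/(2951*18891) = 14369 - 1*6431/18582447 = 14369 - 6431/18582447 = 267011174512/18582447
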